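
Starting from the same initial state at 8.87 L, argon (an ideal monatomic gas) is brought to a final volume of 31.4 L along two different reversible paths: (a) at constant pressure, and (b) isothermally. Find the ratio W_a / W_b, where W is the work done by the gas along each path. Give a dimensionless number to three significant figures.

Path (a) isobaric: W = P₁(V₂ − V₁) → W_a/(P₁V₁) = 2.54.
Path (b) isothermal: W = P₁V₁ ln(V₂/V₁) → W_b/(P₁V₁) = 1.264.
W_a / W_b = 2.54 / 1.264 = 2.009.

W_a / W_b ≈ 2.01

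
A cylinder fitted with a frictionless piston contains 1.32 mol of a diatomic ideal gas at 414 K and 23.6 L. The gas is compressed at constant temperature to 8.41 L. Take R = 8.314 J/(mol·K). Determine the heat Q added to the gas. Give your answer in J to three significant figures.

Q ≈ -4690 J

Isothermal ⇒ ΔU = 0, so Q = W = nRT ln(V₂/V₁).
Q = (1.32)(8.314)(414) ln(8.41/23.6) = 4543 × -1.032 = -4688 J.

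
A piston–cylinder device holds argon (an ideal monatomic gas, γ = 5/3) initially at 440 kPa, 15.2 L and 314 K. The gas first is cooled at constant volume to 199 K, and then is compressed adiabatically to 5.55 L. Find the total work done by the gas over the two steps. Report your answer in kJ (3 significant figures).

W_total ≈ -6.09 kJ

Step 1 (isochoric): W = 0 (constant volume).
After step 1: P = 278.9 kPa (V unchanged).
Step 2 (adiabatic): W = (P₁V₁ − P₂V₂)/(γ−1) = (4239 − 8297)/0.667 = -6088 J.
W_total = 0 − 6088 = -6088 J.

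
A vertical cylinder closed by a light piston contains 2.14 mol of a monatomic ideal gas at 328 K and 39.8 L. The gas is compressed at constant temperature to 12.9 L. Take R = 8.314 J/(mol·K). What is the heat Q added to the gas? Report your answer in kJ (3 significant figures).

Isothermal ⇒ ΔU = 0, so Q = W = nRT ln(V₂/V₁).
Q = (2.14)(8.314)(328) ln(12.9/39.8) = 5836 × -1.127 = -6575 J.

Q ≈ -6.57 kJ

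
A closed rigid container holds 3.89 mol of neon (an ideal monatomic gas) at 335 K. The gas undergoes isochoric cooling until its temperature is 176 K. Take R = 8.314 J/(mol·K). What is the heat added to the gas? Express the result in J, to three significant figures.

Q ≈ -7710 J

Constant volume ⇒ W = 0, so Q = ΔU = nCᵥΔT with Cᵥ = 3R/2 = 12.47 J/(mol·K).
ΔU = (3.89)(12.47)(176 − 335) = -7713 J.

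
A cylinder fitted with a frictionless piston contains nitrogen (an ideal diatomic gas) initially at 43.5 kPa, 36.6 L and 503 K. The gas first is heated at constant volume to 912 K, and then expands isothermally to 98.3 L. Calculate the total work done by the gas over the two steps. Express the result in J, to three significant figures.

W_total ≈ 2850 J

Step 1 (isochoric): W = 0 (constant volume).
After step 1: P = 78.87 kPa (V unchanged).
Step 2 (isothermal): W = P₁V₁ ln(V₂/V₁) = (2887) ln(98.3/36.6) = 2852 J.
W_total = 0 + 2852 = 2852 J.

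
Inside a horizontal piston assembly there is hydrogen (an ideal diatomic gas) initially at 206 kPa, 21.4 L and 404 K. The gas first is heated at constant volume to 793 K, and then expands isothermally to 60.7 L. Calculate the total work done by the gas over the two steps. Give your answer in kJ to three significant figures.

W_total ≈ 9.02 kJ

Step 1 (isochoric): W = 0 (constant volume).
After step 1: P = 404.4 kPa (V unchanged).
Step 2 (isothermal): W = P₁V₁ ln(V₂/V₁) = (8653) ln(60.7/21.4) = 9021 J.
W_total = 0 + 9021 = 9021 J.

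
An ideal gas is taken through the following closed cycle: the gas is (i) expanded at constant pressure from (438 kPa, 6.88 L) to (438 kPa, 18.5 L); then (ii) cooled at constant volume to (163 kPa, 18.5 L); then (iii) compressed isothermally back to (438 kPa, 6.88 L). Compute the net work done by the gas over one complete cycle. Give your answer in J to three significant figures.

W_net ≈ 2110 J

Leg (i): W = PΔV = (438)(18.5 − 6.88) = 5090 J.
Leg (ii): W = 0.
Leg (iii): W = PᵢVᵢ ln(V_f/Vᵢ) = (3016) ln(6.88/18.5) = -2983 J.
W_net = 5090 − 2983 = 2107 J.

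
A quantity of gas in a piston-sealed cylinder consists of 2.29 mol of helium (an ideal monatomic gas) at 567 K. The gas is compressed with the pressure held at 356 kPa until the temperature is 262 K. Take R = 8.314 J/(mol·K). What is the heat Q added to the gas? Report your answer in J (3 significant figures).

Isobaric: W = nRΔT = (2.29)(8.314)(-305) = -5807 J.
ΔU = nCᵥΔT with Cᵥ = 3R/2: ΔU = (2.29)(12.47)(-305) = -8710 J.
Q = ΔU + W = -8710 − 5807 = -14517 J.

Q ≈ -14500 J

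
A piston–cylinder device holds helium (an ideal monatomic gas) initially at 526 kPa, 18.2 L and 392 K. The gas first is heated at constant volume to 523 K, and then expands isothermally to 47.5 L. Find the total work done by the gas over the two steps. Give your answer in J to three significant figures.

Step 1 (isochoric): W = 0 (constant volume).
After step 1: P = 701.8 kPa (V unchanged).
Step 2 (isothermal): W = P₁V₁ ln(V₂/V₁) = (12772) ln(47.5/18.2) = 12253 J.
W_total = 0 + 12253 = 12253 J.

W_total ≈ 12300 J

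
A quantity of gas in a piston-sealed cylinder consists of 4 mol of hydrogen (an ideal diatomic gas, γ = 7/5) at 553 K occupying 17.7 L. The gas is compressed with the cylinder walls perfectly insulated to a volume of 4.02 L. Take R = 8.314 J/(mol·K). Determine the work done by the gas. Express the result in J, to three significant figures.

Adiabatic: TV^(γ−1) = const with γ = 7/5.
T₂ = T₁ (V₁/V₂)^(γ−1) = 553 × (17.7/4.02)^0.4 = 553 × 1.809 = 1001 K.
W_by = nCᵥ(T₁ − T₂) = (4)(20.79)(553 − 1001) = -37206 J.

W ≈ -37200 J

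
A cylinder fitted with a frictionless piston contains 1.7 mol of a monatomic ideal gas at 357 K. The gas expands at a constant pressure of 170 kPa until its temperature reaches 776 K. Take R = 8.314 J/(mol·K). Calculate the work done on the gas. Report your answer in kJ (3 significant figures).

W ≈ -5.92 kJ

Isobaric: W = P ΔV = nR ΔT.
W = (1.7)(8.314)(776 − 357) = 5922 J.
Work on gas = −W_by = -5922 J.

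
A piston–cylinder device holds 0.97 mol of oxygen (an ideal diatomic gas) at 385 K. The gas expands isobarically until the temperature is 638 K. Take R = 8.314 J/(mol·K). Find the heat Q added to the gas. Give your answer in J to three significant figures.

Q ≈ 7140 J

Isobaric: W = nRΔT = (0.97)(8.314)(253) = 2040 J.
ΔU = nCᵥΔT with Cᵥ = 5R/2: ΔU = (0.97)(20.79)(253) = 5101 J.
Q = ΔU + W = 5101 + 2040 = 7141 J.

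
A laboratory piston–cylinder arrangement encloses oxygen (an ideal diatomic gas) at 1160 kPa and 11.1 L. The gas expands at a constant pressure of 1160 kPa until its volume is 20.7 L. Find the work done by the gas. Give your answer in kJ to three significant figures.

W ≈ 11.1 kJ

Isobaric: W = P ΔV.
W = (1160 kPa)(20.7 − 11.1 L) = (1160)(9.6) = 11136 J.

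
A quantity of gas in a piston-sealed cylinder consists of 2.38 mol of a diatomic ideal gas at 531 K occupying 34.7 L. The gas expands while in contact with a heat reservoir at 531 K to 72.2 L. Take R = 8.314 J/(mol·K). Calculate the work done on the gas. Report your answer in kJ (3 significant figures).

W ≈ -7.70 kJ

Isothermal: W = nRT ln(V₂/V₁).
W = (2.38)(8.314)(531) × ln(72.2/34.7)
  = 10507 × 0.7327
W_by_gas = 7699 J; work on gas = −W_by = -7699 J.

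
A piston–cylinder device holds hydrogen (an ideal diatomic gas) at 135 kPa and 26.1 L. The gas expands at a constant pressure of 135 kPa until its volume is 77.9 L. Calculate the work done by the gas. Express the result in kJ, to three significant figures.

W ≈ 6.99 kJ

Isobaric: W = P ΔV.
W = (135 kPa)(77.9 − 26.1 L) = (135)(51.8) = 6993 J.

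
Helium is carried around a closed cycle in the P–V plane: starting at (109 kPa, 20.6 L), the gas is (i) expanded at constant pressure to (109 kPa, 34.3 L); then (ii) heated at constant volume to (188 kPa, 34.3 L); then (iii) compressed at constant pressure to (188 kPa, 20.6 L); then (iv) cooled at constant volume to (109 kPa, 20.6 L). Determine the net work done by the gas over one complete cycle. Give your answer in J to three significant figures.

Constant-volume legs do no work.
W(i) = (109)(34.3 − 20.6) = 1493 J; W(iii) = (188)(20.6 − 34.3) = -2576 J.
W_net = 1493 − 2576 = -1082 J (the counter-clockwise enclosed area).

W_net ≈ -1080 J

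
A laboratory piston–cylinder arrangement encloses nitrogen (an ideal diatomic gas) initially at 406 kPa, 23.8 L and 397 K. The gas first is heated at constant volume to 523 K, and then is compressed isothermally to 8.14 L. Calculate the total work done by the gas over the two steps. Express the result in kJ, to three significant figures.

Step 1 (isochoric): W = 0 (constant volume).
After step 1: P = 534.9 kPa (V unchanged).
Step 2 (isothermal): W = P₁V₁ ln(V₂/V₁) = (12730) ln(8.14/23.8) = -13658 J.
W_total = 0 − 13658 = -13658 J.

W_total ≈ -13.7 kJ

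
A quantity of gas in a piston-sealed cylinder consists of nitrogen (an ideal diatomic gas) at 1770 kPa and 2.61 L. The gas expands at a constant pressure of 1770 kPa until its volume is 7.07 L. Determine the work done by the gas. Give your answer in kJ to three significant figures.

W ≈ 7.89 kJ

Isobaric: W = P ΔV.
W = (1770 kPa)(7.07 − 2.61 L) = (1770)(4.46) = 7894 J.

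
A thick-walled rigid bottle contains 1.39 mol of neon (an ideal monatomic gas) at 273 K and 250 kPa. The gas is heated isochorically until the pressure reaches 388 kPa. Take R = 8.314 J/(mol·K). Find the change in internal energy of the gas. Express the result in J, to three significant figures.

ΔU ≈ 2610 J

Constant volume ⇒ W = 0, so Q = ΔU = nCᵥΔT with Cᵥ = 3R/2 = 12.47 J/(mol·K).
At constant V, T₂/T₁ = P₂/P₁ ⇒ ΔT = T₁(P₂/P₁ − 1) = 273·(388/250 − 1) = 150.7 K.
ΔU = (1.39)(12.47)(150.7) = 2612 J.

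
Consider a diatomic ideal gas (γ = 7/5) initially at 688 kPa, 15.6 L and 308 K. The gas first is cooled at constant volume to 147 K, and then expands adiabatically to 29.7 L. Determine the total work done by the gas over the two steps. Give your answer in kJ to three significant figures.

W_total ≈ 2.91 kJ

Step 1 (isochoric): W = 0 (constant volume).
After step 1: P = 328.4 kPa (V unchanged).
Step 2 (adiabatic): W = (P₁V₁ − P₂V₂)/(γ−1) = (5122 − 3959)/0.4 = 2908 J.
W_total = 0 + 2908 = 2908 J.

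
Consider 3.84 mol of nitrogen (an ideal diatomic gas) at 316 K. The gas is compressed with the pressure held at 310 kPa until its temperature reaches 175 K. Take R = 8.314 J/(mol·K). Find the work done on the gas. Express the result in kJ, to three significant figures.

Isobaric: W = P ΔV = nR ΔT.
W = (3.84)(8.314)(175 − 316) = -4502 J.
Work on gas = −W_by = 4502 J.

W ≈ 4.50 kJ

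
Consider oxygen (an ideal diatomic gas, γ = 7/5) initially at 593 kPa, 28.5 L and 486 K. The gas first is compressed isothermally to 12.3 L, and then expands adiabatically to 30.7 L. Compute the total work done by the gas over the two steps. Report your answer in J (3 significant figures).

Step 1 (isothermal): W = P₁V₁ ln(V₂/V₁) = (16900) ln(12.3/28.5) = -14202 J.
After step 1: P = 1374 kPa, V = 12.3 L, T = 486 K.
Step 2 (adiabatic): W = (P₁V₁ − P₂V₂)/(γ−1) = (16900 − 11722)/0.4 = 12946 J.
W_total = -14202 + 12946 = -1256 J.

W_total ≈ -1260 J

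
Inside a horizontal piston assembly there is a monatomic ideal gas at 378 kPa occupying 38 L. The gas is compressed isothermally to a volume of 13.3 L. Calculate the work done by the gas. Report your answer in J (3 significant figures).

W ≈ -15100 J

Isothermal: W = nRT ln(V₂/V₁) = P₁V₁ ln(V₂/V₁).
P₁V₁ = (378 kPa)(38 L) = 14364 J.
W = 14364 × ln(13.3/38) = 14364 × -1.05
W_by_gas = -15080 J.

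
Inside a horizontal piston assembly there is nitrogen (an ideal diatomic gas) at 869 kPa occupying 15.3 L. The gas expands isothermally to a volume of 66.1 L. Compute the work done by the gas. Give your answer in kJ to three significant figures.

Isothermal: W = nRT ln(V₂/V₁) = P₁V₁ ln(V₂/V₁).
P₁V₁ = (869 kPa)(15.3 L) = 13296 J.
W = 13296 × ln(66.1/15.3) = 13296 × 1.463
W_by_gas = 19456 J.

W ≈ 19.5 kJ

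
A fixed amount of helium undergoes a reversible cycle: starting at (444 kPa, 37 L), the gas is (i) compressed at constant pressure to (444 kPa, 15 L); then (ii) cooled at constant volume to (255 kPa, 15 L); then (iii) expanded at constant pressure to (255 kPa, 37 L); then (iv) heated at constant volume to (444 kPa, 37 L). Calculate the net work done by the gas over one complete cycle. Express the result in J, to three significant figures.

W_net ≈ -4160 J

Constant-volume legs do no work.
W(i) = (444)(15 − 37) = -9768 J; W(iii) = (255)(37 − 15) = 5610 J.
W_net = -9768 + 5610 = -4158 J (the counter-clockwise enclosed area).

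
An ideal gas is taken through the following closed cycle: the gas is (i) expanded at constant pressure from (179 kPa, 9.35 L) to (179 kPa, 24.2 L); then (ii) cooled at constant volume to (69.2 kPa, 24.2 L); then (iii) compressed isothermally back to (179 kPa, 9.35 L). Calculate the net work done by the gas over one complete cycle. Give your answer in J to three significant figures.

Leg (i): W = PΔV = (179)(24.2 − 9.35) = 2658 J.
Leg (ii): W = 0.
Leg (iii): W = PᵢVᵢ ln(V_f/Vᵢ) = (1675) ln(9.35/24.2) = -1593 J.
W_net = 2658 − 1593 = 1066 J.

W_net ≈ 1070 J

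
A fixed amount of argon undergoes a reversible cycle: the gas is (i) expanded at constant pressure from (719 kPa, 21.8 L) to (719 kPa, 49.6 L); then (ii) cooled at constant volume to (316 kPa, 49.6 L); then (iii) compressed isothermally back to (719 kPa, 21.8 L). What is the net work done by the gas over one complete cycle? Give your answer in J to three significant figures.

W_net ≈ 7100 J

Leg (i): W = PΔV = (719)(49.6 − 21.8) = 19988 J.
Leg (ii): W = 0.
Leg (iii): W = PᵢVᵢ ln(V_f/Vᵢ) = (15674) ln(21.8/49.6) = -12885 J.
W_net = 19988 − 12885 = 7103 J.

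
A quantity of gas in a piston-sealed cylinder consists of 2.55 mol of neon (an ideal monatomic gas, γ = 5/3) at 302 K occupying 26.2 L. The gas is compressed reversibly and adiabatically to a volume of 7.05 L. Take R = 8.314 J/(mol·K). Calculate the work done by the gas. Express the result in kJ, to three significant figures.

W ≈ -13.4 kJ

Adiabatic: TV^(γ−1) = const with γ = 5/3.
T₂ = T₁ (V₁/V₂)^(γ−1) = 302 × (26.2/7.05)^0.667 = 302 × 2.399 = 724.6 K.
W_by = nCᵥ(T₁ − T₂) = (2.55)(12.47)(302 − 724.6) = -13438 J.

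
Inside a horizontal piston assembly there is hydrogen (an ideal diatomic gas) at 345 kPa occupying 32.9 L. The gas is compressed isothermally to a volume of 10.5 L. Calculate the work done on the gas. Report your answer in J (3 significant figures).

W ≈ 13000 J

Isothermal: W = nRT ln(V₂/V₁) = P₁V₁ ln(V₂/V₁).
P₁V₁ = (345 kPa)(32.9 L) = 11350 J.
W = 11350 × ln(10.5/32.9) = 11350 × -1.142
W_by_gas = -12963 J; work on gas = −W_by = 12963 J.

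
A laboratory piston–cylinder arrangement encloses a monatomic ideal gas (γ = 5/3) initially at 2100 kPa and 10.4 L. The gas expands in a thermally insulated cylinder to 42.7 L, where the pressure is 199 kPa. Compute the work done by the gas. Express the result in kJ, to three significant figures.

Adiabatic: W = (P₁V₁ − P₂V₂)/(γ − 1) with γ = 5/3.
P₁V₁ = 21840 J, P₂V₂ = 8497 J.
W = (21840 − 8497) / 0.6667 = 20014 J.

W ≈ 20.0 kJ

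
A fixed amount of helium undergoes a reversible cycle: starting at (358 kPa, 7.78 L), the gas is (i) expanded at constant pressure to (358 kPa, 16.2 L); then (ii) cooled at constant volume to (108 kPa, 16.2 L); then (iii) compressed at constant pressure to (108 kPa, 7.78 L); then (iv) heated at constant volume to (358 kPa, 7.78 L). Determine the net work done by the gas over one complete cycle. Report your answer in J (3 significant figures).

Constant-volume legs do no work.
W(i) = (358)(16.2 − 7.78) = 3014 J; W(iii) = (108)(7.78 − 16.2) = -909.4 J.
W_net = 3014 − 909.4 = 2105 J (the clockwise enclosed area).

W_net ≈ 2100 J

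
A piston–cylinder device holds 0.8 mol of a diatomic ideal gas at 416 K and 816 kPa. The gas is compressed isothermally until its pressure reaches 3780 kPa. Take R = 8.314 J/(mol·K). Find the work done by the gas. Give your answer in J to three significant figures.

Isothermal process: W = nRT ln(V₂/V₁) = nRT ln(P₁/P₂).
W = (0.8)(8.314)(416) × ln(816/3780)
  = 2767 × ln(0.2159) = 2767 × -1.533
W_by_gas = -4242 J.

W ≈ -4240 J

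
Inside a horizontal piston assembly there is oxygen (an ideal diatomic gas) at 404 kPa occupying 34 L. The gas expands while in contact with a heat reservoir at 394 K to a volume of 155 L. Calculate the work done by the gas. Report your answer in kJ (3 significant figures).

W ≈ 20.8 kJ

Isothermal: W = nRT ln(V₂/V₁) = P₁V₁ ln(V₂/V₁).
P₁V₁ = (404 kPa)(34 L) = 13736 J.
W = 13736 × ln(155/34) = 13736 × 1.517
W_by_gas = 20838 J.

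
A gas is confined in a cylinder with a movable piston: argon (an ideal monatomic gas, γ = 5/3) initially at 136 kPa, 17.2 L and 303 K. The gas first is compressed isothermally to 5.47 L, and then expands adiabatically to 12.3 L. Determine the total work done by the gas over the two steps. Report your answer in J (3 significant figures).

W_total ≈ -1220 J

Step 1 (isothermal): W = P₁V₁ ln(V₂/V₁) = (2339) ln(5.47/17.2) = -2680 J.
After step 1: P = 427.6 kPa, V = 5.47 L, T = 303 K.
Step 2 (adiabatic): W = (P₁V₁ − P₂V₂)/(γ−1) = (2339 − 1363)/0.667 = 1464 J.
W_total = -2680 + 1464 = -1215 J.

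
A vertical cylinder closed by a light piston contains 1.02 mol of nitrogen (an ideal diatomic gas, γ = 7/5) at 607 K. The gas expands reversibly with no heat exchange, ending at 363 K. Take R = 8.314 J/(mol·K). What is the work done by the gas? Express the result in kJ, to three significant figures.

W ≈ 5.17 kJ

Adiabatic ⇒ Q = 0, so W_by = −ΔU = nCᵥ(T₁ − T₂).
Cᵥ = 5R/2 = 20.79 J/(mol·K).
W = (1.02)(20.79)(607 − 363) = 5173 J.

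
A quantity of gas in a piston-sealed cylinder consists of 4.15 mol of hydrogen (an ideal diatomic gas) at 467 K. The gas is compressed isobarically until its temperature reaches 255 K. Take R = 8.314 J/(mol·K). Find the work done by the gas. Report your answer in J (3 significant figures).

W ≈ -7310 J

Isobaric: W = P ΔV = nR ΔT.
W = (4.15)(8.314)(255 − 467) = -7315 J.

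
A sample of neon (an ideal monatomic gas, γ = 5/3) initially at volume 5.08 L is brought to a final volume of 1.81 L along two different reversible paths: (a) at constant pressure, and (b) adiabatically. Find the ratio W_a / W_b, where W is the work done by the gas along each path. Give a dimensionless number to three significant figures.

W_a / W_b ≈ 0.434

Path (a) isobaric: W = P₁(V₂ − V₁) → W_a/(P₁V₁) = -0.6437.
Path (b) adiabatic: W = P₁V₁(1 − (V₁/V₂)^(γ−1))/(γ−1) → W_b/(P₁V₁) = -1.485.
W_a / W_b = -0.6437 / -1.485 = 0.4336.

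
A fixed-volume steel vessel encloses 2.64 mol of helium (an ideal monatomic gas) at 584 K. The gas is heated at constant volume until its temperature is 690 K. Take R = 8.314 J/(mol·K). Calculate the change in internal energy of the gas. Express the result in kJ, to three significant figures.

ΔU ≈ 3.49 kJ

Constant volume ⇒ W = 0, so Q = ΔU = nCᵥΔT with Cᵥ = 3R/2 = 12.47 J/(mol·K).
ΔU = (2.64)(12.47)(690 − 584) = 3490 J.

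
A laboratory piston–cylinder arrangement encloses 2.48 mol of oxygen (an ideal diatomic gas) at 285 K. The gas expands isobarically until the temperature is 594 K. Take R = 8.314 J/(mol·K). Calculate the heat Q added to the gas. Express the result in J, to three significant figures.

Isobaric: W = nRΔT = (2.48)(8.314)(309) = 6371 J.
ΔU = nCᵥΔT with Cᵥ = 5R/2: ΔU = (2.48)(20.79)(309) = 15928 J.
Q = ΔU + W = 15928 + 6371 = 22299 J.

Q ≈ 22300 J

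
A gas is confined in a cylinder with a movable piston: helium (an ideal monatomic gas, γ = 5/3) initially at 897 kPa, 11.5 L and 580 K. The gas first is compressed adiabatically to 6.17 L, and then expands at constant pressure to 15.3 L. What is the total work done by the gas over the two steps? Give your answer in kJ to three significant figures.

W_total ≈ 15.2 kJ

Step 1 (adiabatic): W = (P₁V₁ − P₂V₂)/(γ−1) = (10316 − 15623)/0.667 = -7961 J.
After step 1: P = 2532 kPa, V = 6.17 L, T = 878.4 K.
Step 2 (isobaric): W = PΔV = (2532 kPa)(15.3 − 6.17 L) = 23118 J.
W_total = -7961 + 23118 = 15157 J.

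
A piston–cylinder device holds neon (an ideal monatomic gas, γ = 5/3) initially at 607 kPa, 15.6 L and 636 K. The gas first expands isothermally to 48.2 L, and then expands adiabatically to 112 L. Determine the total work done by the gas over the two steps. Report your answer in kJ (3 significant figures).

Step 1 (isothermal): W = P₁V₁ ln(V₂/V₁) = (9469) ln(48.2/15.6) = 10682 J.
After step 1: P = 196.5 kPa, V = 48.2 L, T = 636 K.
Step 2 (adiabatic): W = (P₁V₁ − P₂V₂)/(γ−1) = (9469 − 5398)/0.667 = 6107 J.
W_total = 10682 + 6107 = 16790 J.

W_total ≈ 16.8 kJ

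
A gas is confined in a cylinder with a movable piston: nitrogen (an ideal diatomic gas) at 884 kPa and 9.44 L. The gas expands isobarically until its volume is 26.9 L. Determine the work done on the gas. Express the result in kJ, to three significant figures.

W ≈ -15.4 kJ

Isobaric: W = P ΔV.
W = (884 kPa)(26.9 − 9.44 L) = (884)(17.46) = 15435 J.
Work on gas = −W_by = -15435 J.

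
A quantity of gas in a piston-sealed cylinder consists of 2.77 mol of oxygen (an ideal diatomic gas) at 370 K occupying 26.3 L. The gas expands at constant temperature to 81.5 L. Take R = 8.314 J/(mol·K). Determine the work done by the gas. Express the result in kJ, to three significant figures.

Isothermal: W = nRT ln(V₂/V₁).
W = (2.77)(8.314)(370) × ln(81.5/26.3)
  = 8521 × 1.131
W_by_gas = 9638 J.

W ≈ 9.64 kJ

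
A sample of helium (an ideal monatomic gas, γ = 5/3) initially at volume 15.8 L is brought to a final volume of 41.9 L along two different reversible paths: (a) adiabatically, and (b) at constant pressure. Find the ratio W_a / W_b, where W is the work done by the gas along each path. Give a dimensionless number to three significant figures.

Path (a) adiabatic: W = P₁V₁(1 − (V₁/V₂)^(γ−1))/(γ−1) → W_a/(P₁V₁) = 0.7171.
Path (b) isobaric: W = P₁(V₂ − V₁) → W_b/(P₁V₁) = 1.652.
W_a / W_b = 0.7171 / 1.652 = 0.4341.

W_a / W_b ≈ 0.434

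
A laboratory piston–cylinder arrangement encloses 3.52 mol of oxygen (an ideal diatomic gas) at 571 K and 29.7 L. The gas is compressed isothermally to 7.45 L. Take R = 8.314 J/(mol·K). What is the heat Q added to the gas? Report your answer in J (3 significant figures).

Q ≈ -23100 J

Isothermal ⇒ ΔU = 0, so Q = W = nRT ln(V₂/V₁).
Q = (3.52)(8.314)(571) ln(7.45/29.7) = 16710 × -1.383 = -23109 J.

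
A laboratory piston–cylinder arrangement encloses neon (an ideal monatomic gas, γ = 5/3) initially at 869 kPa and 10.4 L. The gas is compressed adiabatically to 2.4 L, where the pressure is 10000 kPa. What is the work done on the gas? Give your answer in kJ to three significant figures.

Adiabatic: W = (P₁V₁ − P₂V₂)/(γ − 1) with γ = 5/3.
P₁V₁ = 9038 J, P₂V₂ = 24000 J.
W = (9038 − 24000) / 0.6667 = -22444 J.
Work on gas = −W_by = 22444 J.

W ≈ 22.4 kJ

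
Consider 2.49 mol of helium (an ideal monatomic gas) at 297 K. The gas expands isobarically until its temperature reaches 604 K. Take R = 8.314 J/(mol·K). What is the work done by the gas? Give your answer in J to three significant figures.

Isobaric: W = P ΔV = nR ΔT.
W = (2.49)(8.314)(604 − 297) = 6355 J.

W ≈ 6360 J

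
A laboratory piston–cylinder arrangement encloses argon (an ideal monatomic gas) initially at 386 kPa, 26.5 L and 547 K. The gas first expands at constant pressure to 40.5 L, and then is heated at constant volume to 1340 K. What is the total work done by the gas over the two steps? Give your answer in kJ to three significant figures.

Step 1 (isobaric): W = PΔV = (386 kPa)(40.5 − 26.5 L) = 5404 J.
Step 2 (isochoric): W = 0 (constant volume).
W_total = 5404 + 0 = 5404 J.

W_total ≈ 5.40 kJ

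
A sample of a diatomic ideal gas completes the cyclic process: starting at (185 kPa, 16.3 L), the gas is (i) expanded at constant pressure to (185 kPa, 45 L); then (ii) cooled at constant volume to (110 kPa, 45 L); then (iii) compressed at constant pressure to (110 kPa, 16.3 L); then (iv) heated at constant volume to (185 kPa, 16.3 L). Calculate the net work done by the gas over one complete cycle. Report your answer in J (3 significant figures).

Constant-volume legs do no work.
W(i) = (185)(45 − 16.3) = 5310 J; W(iii) = (110)(16.3 − 45) = -3157 J.
W_net = 5310 − 3157 = 2152 J (the clockwise enclosed area).

W_net ≈ 2150 J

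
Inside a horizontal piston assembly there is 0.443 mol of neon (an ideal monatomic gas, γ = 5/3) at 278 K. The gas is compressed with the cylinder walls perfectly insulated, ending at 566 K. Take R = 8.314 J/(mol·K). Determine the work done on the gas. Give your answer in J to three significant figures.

Adiabatic ⇒ Q = 0, so W_by = −ΔU = nCᵥ(T₁ − T₂).
Cᵥ = 3R/2 = 12.47 J/(mol·K).
W = (0.443)(12.47)(278 − 566) = -1591 J.
Work on gas = −W_by = 1591 J.

W ≈ 1590 J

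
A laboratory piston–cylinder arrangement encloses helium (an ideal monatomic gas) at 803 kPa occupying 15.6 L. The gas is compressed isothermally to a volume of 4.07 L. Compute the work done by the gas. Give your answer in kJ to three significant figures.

Isothermal: W = nRT ln(V₂/V₁) = P₁V₁ ln(V₂/V₁).
P₁V₁ = (803 kPa)(15.6 L) = 12527 J.
W = 12527 × ln(4.07/15.6) = 12527 × -1.344
W_by_gas = -16831 J.

W ≈ -16.8 kJ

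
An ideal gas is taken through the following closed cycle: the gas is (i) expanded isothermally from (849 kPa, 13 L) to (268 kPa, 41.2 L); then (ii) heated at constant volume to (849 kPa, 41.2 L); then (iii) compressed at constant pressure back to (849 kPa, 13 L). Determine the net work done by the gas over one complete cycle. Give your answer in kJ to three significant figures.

Leg (i): W = PᵢVᵢ ln(V_f/Vᵢ) = (11037) ln(41.2/13) = 12731 J.
Leg (ii): W = 0.
Leg (iii): W = PΔV = (849)(13 − 41.2) = -23942 J.
W_net = 12731 − 23942 = -11211 J.

W_net ≈ -11.2 kJ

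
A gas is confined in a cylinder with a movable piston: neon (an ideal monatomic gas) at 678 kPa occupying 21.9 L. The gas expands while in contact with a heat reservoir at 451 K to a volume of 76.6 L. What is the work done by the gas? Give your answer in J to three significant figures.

W ≈ 18600 J

Isothermal: W = nRT ln(V₂/V₁) = P₁V₁ ln(V₂/V₁).
P₁V₁ = (678 kPa)(21.9 L) = 14848 J.
W = 14848 × ln(76.6/21.9) = 14848 × 1.252
W_by_gas = 18592 J.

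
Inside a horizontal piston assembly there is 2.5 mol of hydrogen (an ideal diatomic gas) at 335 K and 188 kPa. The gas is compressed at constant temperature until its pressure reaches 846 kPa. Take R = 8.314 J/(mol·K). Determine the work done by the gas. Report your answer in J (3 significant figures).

Isothermal process: W = nRT ln(V₂/V₁) = nRT ln(P₁/P₂).
W = (2.5)(8.314)(335) × ln(188/846)
  = 6963 × ln(0.2222) = 6963 × -1.504
W_by_gas = -10473 J.

W ≈ -10500 J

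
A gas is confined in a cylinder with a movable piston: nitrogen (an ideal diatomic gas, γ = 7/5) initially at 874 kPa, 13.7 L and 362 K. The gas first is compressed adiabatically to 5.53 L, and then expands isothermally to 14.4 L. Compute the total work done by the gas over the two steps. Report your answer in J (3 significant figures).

Step 1 (adiabatic): W = (P₁V₁ − P₂V₂)/(γ−1) = (11974 − 17212)/0.4 = -13095 J.
After step 1: P = 3112 kPa, V = 5.53 L, T = 520.4 K.
Step 2 (isothermal): W = P₁V₁ ln(V₂/V₁) = (17212) ln(14.4/5.53) = 16473 J.
W_total = -13095 + 16473 = 3377 J.

W_total ≈ 3380 J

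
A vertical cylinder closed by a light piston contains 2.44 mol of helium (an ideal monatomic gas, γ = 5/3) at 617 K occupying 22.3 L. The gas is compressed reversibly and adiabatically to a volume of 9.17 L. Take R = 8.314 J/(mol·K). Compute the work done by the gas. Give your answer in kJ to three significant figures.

Adiabatic: TV^(γ−1) = const with γ = 5/3.
T₂ = T₁ (V₁/V₂)^(γ−1) = 617 × (22.3/9.17)^0.667 = 617 × 1.808 = 1116 K.
W_by = nCᵥ(T₁ − T₂) = (2.44)(12.47)(617 − 1116) = -15177 J.

W ≈ -15.2 kJ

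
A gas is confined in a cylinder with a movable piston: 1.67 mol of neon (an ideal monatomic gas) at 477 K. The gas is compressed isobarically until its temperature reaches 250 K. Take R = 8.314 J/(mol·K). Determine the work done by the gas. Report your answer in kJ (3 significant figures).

Isobaric: W = P ΔV = nR ΔT.
W = (1.67)(8.314)(250 − 477) = -3152 J.

W ≈ -3.15 kJ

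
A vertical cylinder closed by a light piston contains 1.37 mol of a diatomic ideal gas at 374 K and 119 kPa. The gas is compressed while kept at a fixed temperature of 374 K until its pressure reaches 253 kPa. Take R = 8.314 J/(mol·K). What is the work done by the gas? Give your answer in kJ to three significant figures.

W ≈ -3.21 kJ

Isothermal process: W = nRT ln(V₂/V₁) = nRT ln(P₁/P₂).
W = (1.37)(8.314)(374) × ln(119/253)
  = 4260 × ln(0.4704) = 4260 × -0.7543
W_by_gas = -3213 J.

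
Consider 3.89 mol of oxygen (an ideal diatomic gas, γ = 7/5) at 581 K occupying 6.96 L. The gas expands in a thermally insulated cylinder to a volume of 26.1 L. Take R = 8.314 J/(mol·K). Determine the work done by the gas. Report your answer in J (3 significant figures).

W ≈ 19300 J

Adiabatic: TV^(γ−1) = const with γ = 7/5.
T₂ = T₁ (V₁/V₂)^(γ−1) = 581 × (6.96/26.1)^0.4 = 581 × 0.5894 = 342.4 K.
W_by = nCᵥ(T₁ − T₂) = (3.89)(20.79)(581 − 342.4) = 19290 J.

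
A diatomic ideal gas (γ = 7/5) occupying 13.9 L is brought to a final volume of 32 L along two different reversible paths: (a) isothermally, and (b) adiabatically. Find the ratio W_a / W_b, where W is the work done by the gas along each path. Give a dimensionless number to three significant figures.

W_a / W_b ≈ 1.18

Path (a) isothermal: W = P₁V₁ ln(V₂/V₁) → W_a/(P₁V₁) = 0.8338.
Path (b) adiabatic: W = P₁V₁(1 − (V₁/V₂)^(γ−1))/(γ−1) → W_b/(P₁V₁) = 0.709.
W_a / W_b = 0.8338 / 0.709 = 1.176.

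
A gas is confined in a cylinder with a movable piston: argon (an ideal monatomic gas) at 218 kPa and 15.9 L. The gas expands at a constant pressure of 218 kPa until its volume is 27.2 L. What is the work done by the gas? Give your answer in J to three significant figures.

W ≈ 2460 J

Isobaric: W = P ΔV.
W = (218 kPa)(27.2 − 15.9 L) = (218)(11.3) = 2463 J.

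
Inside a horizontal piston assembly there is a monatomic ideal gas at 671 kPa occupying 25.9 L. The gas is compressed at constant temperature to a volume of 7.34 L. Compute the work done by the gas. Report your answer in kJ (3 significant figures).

Isothermal: W = nRT ln(V₂/V₁) = P₁V₁ ln(V₂/V₁).
P₁V₁ = (671 kPa)(25.9 L) = 17379 J.
W = 17379 × ln(7.34/25.9) = 17379 × -1.261
W_by_gas = -21913 J.

W ≈ -21.9 kJ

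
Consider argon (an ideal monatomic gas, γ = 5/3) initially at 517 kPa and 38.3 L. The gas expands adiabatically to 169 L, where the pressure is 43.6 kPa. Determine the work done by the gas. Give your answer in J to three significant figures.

Adiabatic: W = (P₁V₁ − P₂V₂)/(γ − 1) with γ = 5/3.
P₁V₁ = 19801 J, P₂V₂ = 7368 J.
W = (19801 − 7368) / 0.6667 = 18649 J.

W ≈ 18600 J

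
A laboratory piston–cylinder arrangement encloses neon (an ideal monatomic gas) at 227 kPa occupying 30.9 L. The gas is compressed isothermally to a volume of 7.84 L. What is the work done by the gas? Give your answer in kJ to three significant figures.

Isothermal: W = nRT ln(V₂/V₁) = P₁V₁ ln(V₂/V₁).
P₁V₁ = (227 kPa)(30.9 L) = 7014 J.
W = 7014 × ln(7.84/30.9) = 7014 × -1.372
W_by_gas = -9620 J.

W ≈ -9.62 kJ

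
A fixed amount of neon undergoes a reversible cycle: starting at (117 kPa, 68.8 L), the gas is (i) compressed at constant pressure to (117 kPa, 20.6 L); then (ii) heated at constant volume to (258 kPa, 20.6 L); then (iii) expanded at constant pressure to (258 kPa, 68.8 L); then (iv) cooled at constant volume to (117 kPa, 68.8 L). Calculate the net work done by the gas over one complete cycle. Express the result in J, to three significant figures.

W_net ≈ 6800 J

Constant-volume legs do no work.
W(i) = (117)(20.6 − 68.8) = -5639 J; W(iii) = (258)(68.8 − 20.6) = 12436 J.
W_net = -5639 + 12436 = 6796 J (the clockwise enclosed area).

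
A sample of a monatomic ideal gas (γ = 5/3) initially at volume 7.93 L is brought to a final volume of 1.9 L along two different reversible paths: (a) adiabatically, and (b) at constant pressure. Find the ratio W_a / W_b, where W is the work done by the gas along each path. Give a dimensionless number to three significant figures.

Path (a) adiabatic: W = P₁V₁(1 − (V₁/V₂)^(γ−1))/(γ−1) → W_a/(P₁V₁) = -2.388.
Path (b) isobaric: W = P₁(V₂ − V₁) → W_b/(P₁V₁) = -0.7604.
W_a / W_b = -2.388 / -0.7604 = 3.141.

W_a / W_b ≈ 3.14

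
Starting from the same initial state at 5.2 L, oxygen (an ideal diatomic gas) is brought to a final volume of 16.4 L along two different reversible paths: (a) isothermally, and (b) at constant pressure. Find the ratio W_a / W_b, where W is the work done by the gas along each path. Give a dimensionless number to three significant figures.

Path (a) isothermal: W = P₁V₁ ln(V₂/V₁) → W_a/(P₁V₁) = 1.149.
Path (b) isobaric: W = P₁(V₂ − V₁) → W_b/(P₁V₁) = 2.154.
W_a / W_b = 1.149 / 2.154 = 0.5333.

W_a / W_b ≈ 0.533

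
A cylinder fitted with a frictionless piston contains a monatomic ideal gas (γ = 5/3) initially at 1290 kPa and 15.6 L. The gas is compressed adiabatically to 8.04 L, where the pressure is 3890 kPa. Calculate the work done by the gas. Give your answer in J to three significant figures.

Adiabatic: W = (P₁V₁ − P₂V₂)/(γ − 1) with γ = 5/3.
P₁V₁ = 20124 J, P₂V₂ = 31276 J.
W = (20124 − 31276) / 0.6667 = -16727 J.

W ≈ -16700 J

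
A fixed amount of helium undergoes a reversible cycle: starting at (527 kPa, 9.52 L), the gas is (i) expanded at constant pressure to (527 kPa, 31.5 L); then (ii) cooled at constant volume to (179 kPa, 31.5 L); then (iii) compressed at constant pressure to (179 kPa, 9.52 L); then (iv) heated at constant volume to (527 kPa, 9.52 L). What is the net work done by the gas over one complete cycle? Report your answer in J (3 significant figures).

W_net ≈ 7650 J

Constant-volume legs do no work.
W(i) = (527)(31.5 − 9.52) = 11583 J; W(iii) = (179)(9.52 − 31.5) = -3934 J.
W_net = 11583 − 3934 = 7649 J (the clockwise enclosed area).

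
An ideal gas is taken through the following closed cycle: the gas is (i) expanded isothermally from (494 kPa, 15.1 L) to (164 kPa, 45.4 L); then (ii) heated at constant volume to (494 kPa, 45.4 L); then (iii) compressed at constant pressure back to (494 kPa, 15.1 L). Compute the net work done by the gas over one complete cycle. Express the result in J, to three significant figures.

W_net ≈ -6760 J

Leg (i): W = PᵢVᵢ ln(V_f/Vᵢ) = (7459) ln(45.4/15.1) = 8211 J.
Leg (ii): W = 0.
Leg (iii): W = PΔV = (494)(15.1 − 45.4) = -14968 J.
W_net = 8211 − 14968 = -6757 J.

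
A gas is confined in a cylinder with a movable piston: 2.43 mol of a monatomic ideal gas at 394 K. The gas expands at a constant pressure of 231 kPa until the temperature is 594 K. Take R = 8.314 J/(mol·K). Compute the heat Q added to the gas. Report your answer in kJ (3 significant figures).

Isobaric: W = nRΔT = (2.43)(8.314)(200) = 4041 J.
ΔU = nCᵥΔT with Cᵥ = 3R/2: ΔU = (2.43)(12.47)(200) = 6061 J.
Q = ΔU + W = 6061 + 4041 = 10102 J.

Q ≈ 10.1 kJ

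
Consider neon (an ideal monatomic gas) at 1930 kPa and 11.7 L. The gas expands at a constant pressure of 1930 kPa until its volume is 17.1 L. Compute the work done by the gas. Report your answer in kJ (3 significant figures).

Isobaric: W = P ΔV.
W = (1930 kPa)(17.1 − 11.7 L) = (1930)(5.4) = 10422 J.

W ≈ 10.4 kJ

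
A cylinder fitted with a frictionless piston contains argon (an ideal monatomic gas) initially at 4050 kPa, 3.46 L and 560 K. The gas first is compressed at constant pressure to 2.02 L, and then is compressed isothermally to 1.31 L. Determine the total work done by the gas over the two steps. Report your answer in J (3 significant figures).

W_total ≈ -9370 J

Step 1 (isobaric): W = PΔV = (4050 kPa)(2.02 − 3.46 L) = -5832 J.
After step 1: P = 4050 kPa, V = 2.02 L, T = 326.9 K.
Step 2 (isothermal): W = P₁V₁ ln(V₂/V₁) = (8181) ln(1.31/2.02) = -3543 J.
W_total = -5832 − 3543 = -9375 J.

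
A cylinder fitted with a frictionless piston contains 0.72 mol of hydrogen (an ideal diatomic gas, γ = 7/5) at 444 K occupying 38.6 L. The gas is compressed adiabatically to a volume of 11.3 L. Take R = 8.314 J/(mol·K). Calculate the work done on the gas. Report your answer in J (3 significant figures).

Adiabatic: TV^(γ−1) = const with γ = 7/5.
T₂ = T₁ (V₁/V₂)^(γ−1) = 444 × (38.6/11.3)^0.4 = 444 × 1.635 = 725.7 K.
W_by = nCᵥ(T₁ − T₂) = (0.72)(20.79)(444 − 725.7) = -4216 J.
Work on gas = −W_by = 4216 J.

W ≈ 4220 J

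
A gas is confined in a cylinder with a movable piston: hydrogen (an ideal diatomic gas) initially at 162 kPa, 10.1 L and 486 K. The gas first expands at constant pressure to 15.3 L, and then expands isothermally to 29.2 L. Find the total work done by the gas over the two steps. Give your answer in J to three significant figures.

Step 1 (isobaric): W = PΔV = (162 kPa)(15.3 − 10.1 L) = 842.4 J.
After step 1: P = 162 kPa, V = 15.3 L, T = 736.2 K.
Step 2 (isothermal): W = P₁V₁ ln(V₂/V₁) = (2479) ln(29.2/15.3) = 1602 J.
W_total = 842.4 + 1602 = 2444 J.

W_total ≈ 2440 J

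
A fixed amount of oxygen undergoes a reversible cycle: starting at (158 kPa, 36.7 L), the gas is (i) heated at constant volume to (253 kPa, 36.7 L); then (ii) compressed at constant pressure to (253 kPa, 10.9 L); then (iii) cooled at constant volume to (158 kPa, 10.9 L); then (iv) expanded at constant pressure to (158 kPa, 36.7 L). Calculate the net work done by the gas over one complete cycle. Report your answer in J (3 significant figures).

Constant-volume legs do no work.
W(ii) = (253)(10.9 − 36.7) = -6527 J; W(iv) = (158)(36.7 − 10.9) = 4076 J.
W_net = -6527 + 4076 = -2451 J (the counter-clockwise enclosed area).

W_net ≈ -2450 J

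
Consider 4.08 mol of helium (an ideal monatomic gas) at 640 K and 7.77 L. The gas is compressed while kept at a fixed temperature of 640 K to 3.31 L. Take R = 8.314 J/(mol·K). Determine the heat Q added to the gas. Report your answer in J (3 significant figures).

Isothermal ⇒ ΔU = 0, so Q = W = nRT ln(V₂/V₁).
Q = (4.08)(8.314)(640) ln(3.31/7.77) = 21710 × -0.8533 = -18525 J.

Q ≈ -18500 J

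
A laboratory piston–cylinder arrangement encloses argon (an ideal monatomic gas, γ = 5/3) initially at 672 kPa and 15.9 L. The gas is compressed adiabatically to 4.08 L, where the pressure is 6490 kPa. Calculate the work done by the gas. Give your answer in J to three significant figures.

W ≈ -23700 J

Adiabatic: W = (P₁V₁ − P₂V₂)/(γ − 1) with γ = 5/3.
P₁V₁ = 10685 J, P₂V₂ = 26479 J.
W = (10685 − 26479) / 0.6667 = -23692 J.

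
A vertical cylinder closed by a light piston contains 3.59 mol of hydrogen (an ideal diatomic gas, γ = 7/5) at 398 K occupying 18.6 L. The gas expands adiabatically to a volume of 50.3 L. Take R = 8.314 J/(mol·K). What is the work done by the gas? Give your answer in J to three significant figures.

Adiabatic: TV^(γ−1) = const with γ = 7/5.
T₂ = T₁ (V₁/V₂)^(γ−1) = 398 × (18.6/50.3)^0.4 = 398 × 0.6717 = 267.3 K.
W_by = nCᵥ(T₁ − T₂) = (3.59)(20.79)(398 − 267.3) = 9750 J.

W ≈ 9750 J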